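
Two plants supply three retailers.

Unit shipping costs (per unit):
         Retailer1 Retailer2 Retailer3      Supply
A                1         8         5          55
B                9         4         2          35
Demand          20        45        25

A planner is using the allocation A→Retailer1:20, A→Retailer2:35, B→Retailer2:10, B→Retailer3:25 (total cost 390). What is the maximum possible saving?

25

Current plan cost = 20·1 + 35·8 + 10·4 + 25·2 = 390.
Optimal plan:
  A to Retailer1: 20 × 1 = 20
  A to Retailer2: 10 × 8 = 80
  A to Retailer3: 25 × 5 = 125
  B to Retailer2: 35 × 4 = 140
Optimal cost = 365.
Saving = 390 − 365 = 25.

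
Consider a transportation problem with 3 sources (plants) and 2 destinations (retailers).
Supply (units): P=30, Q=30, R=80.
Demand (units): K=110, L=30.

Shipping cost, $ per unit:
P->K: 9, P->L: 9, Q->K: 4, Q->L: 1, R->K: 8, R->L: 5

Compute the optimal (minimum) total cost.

940

An optimal shipping plan:
  P to K: 30 × $9 = $270
  Q to K: 30 × $4 = $120
  R to K: 50 × $8 = $400
  R to L: 30 × $5 = $150
Total = 270 + 120 + 400 + 150 = $940.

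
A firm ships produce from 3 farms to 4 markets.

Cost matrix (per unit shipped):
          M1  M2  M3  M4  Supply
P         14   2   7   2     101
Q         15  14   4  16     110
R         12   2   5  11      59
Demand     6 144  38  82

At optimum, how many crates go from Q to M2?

66

The minimum-cost plan:
  P->M2: 19 crates
  P->M4: 82 crates
  Q->M1: 6 crates
  Q->M2: 66 crates
  Q->M3: 38 crates
  R->M2: 59 crates
Total cost = 1486.
So Q→M2 carries 66 crates.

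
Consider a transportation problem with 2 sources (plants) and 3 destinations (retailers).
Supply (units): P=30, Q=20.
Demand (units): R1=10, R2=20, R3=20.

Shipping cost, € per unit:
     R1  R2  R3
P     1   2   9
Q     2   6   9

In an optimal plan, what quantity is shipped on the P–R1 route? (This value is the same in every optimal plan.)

10

The minimum-cost plan:
  P–R1: 10 × €1 = €10
  P–R2: 20 × €2 = €40
  Q–R3: 20 × €9 = €180
Total cost = €230.
So P→R1 carries 10 units.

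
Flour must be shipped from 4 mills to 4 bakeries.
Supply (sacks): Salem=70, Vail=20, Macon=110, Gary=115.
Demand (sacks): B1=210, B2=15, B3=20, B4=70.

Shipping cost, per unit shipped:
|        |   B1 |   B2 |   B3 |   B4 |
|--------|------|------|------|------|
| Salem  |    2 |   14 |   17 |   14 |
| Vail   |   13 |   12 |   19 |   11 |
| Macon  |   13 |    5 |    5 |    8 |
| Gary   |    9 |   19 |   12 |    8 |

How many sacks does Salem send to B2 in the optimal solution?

0

Optimal shipments:
  Salem to B1: 70 × 2 = 140
  Vail to B1: 20 × 13 = 260
  Macon to B1: 5 × 13 = 65
  Macon to B2: 15 × 5 = 75
  Macon to B3: 20 × 5 = 100
  Macon to B4: 70 × 8 = 560
  Gary to B1: 115 × 9 = 1035
Total cost = 2235.
The route Salem→B2 is not used.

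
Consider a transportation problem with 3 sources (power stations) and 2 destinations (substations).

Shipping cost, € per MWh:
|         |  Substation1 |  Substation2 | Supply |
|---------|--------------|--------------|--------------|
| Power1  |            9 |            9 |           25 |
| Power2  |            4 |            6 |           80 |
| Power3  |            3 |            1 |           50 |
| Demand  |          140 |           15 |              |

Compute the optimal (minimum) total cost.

An optimal shipping plan:
  Power1→Substation1: 25 MWh
  Power2→Substation1: 80 MWh
  Power3→Substation1: 35 MWh
  Power3→Substation2: 15 MWh
Total cost = €665.
(Supply check: Power1 ships 25; Power2 ships 80; Power3 ships 50.)

665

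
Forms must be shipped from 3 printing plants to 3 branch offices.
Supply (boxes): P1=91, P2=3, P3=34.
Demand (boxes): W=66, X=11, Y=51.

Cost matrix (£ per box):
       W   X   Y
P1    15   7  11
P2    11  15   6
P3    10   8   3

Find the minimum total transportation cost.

A cheapest plan:
  P1->W: 66 × £15 = £990
  P1->X: 11 × £7 = £77
  P1->Y: 14 × £11 = £154
  P2->Y: 3 × £6 = £18
  P3->Y: 34 × £3 = £102
Total = 990 + 77 + 154 + 18 + 102 = £1341.

1341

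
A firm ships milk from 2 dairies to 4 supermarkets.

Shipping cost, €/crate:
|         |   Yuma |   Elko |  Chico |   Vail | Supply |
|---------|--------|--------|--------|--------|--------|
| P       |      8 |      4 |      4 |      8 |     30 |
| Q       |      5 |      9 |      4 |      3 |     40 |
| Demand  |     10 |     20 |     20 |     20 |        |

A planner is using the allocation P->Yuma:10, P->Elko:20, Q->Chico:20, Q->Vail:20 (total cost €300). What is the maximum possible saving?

30

Current plan cost = 10·8 + 20·4 + 20·4 + 20·3 = €300.
Optimal plan:
  P->Elko: 20 × €4 = €80
  P->Chico: 10 × €4 = €40
  Q->Yuma: 10 × €5 = €50
  Q->Chico: 10 × €4 = €40
  Q->Vail: 20 × €3 = €60
Optimal cost = €270.
Saving = 300 − 270 = €30.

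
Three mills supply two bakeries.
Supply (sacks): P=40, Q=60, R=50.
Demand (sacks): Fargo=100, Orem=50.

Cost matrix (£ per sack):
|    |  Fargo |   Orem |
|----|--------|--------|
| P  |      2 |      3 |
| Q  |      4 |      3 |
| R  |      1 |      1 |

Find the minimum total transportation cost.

320

An optimal shipping plan:
  P to Fargo: 40 × £2 = £80
  Q to Fargo: 10 × £4 = £40
  Q to Orem: 50 × £3 = £150
  R to Fargo: 50 × £1 = £50
Total = 80 + 40 + 150 + 50 = £320.
(Supply check: P ships 40; Q ships 60; R ships 50.)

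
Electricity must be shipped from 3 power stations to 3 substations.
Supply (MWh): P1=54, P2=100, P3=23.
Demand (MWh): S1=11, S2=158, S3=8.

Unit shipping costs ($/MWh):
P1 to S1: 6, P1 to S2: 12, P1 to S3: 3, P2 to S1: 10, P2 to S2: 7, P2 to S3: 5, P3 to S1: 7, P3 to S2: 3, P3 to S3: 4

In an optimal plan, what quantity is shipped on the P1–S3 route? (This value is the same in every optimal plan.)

Optimal shipments:
  P1 to S1: 11 × $6 = $66
  P1 to S2: 35 × $12 = $420
  P1 to S3: 8 × $3 = $24
  P2 to S2: 100 × $7 = $700
  P3 to S2: 23 × $3 = $69
Total cost = $1279.
So P1→S3 carries 8 MWh.

8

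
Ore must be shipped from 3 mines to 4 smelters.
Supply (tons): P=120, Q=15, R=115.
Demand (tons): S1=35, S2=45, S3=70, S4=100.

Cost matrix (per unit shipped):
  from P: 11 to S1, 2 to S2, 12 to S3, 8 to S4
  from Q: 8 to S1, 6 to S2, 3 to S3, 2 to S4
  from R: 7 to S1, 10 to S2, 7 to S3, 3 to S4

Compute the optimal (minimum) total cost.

1405

Optimal allocation:
  P→S1: 35 × 11 = 385
  P→S2: 45 × 2 = 90
  P→S4: 40 × 8 = 320
  Q→S3: 15 × 3 = 45
  R→S3: 55 × 7 = 385
  R→S4: 60 × 3 = 180
Total = 385 + 90 + 320 + 45 + 385 + 180 = 1405.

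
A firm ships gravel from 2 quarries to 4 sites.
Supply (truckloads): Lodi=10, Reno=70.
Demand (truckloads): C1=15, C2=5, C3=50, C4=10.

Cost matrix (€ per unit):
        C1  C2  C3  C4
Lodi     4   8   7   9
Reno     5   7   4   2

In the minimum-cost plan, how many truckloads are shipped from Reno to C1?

5

Optimal shipments:
  Lodi→C1: 10 truckloads
  Reno→C1: 5 truckloads
  Reno→C2: 5 truckloads
  Reno→C3: 50 truckloads
  Reno→C4: 10 truckloads
Total cost = €320.
So Reno→C1 carries 5 truckloads.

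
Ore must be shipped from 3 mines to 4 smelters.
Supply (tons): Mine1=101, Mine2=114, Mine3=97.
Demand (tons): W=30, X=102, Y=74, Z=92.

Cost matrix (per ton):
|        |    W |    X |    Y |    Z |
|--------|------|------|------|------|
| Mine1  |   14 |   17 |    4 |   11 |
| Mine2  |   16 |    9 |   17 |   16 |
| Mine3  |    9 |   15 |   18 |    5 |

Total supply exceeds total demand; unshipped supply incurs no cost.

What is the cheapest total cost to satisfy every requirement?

One minimum-cost allocation:
  Mine1–W: 25 tons
  Mine1–Y: 74 tons
  Mine2–X: 102 tons
  Mine3–W: 5 tons
  Mine3–Z: 92 tons
Total cost = 2069.

2069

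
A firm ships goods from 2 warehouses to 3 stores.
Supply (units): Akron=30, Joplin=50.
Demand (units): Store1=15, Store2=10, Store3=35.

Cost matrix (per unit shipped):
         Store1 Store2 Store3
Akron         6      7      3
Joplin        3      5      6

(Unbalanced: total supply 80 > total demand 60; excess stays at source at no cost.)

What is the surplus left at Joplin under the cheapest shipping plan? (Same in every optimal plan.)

Minimum-cost shipments:
  Akron->Store3: 30 × 3 = 90
  Joplin->Store1: 15 × 3 = 45
  Joplin->Store2: 10 × 5 = 50
  Joplin->Store3: 5 × 6 = 30
Total cost = 215.
Joplin ships 30 of its 50, leaving 20.

20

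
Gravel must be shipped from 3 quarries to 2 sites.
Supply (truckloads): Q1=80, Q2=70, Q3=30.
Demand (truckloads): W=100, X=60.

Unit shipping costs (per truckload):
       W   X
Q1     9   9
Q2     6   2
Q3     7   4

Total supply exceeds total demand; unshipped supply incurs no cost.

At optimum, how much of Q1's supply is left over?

Minimum-cost shipments:
  Q1->W: 60 × 9 = 540
  Q2->W: 10 × 6 = 60
  Q2->X: 60 × 2 = 120
  Q3->W: 30 × 7 = 210
Total cost = 930.
Q1 ships 60 of its 80, leaving 20.

20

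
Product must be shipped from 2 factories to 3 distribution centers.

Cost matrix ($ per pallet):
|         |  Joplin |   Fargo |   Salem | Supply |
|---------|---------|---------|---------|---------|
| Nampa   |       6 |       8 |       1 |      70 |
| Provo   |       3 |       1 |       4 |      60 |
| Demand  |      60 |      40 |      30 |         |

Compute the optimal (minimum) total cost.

370

Optimal allocation:
  Nampa->Joplin: 40 pallets
  Nampa->Salem: 30 pallets
  Provo->Joplin: 20 pallets
  Provo->Fargo: 40 pallets
Total cost = $370.
(Supply check: Nampa ships 70; Provo ships 60.)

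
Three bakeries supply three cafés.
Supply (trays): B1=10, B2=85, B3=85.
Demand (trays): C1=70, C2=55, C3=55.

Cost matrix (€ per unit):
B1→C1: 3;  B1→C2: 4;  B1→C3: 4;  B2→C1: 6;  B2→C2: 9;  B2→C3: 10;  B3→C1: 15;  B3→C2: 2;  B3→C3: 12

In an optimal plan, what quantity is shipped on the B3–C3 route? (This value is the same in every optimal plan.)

The minimum-cost plan:
  B1→C3: 10 trays
  B2→C1: 70 trays
  B2→C3: 15 trays
  B3→C2: 55 trays
  B3→C3: 30 trays
Total cost = €1080.
So B3→C3 carries 30 trays.

30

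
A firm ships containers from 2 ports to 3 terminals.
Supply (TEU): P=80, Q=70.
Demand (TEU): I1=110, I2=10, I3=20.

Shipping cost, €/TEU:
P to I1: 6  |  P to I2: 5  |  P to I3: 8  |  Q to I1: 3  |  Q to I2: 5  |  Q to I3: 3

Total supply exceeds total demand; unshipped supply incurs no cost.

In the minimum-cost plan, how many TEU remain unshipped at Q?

An optimal plan:
  P→I1: 60 × €6 = €360
  P→I2: 10 × €5 = €50
  Q→I1: 50 × €3 = €150
  Q→I3: 20 × €3 = €60
Total cost = €620.
Q ships 70 of its 70, leaving 0.

0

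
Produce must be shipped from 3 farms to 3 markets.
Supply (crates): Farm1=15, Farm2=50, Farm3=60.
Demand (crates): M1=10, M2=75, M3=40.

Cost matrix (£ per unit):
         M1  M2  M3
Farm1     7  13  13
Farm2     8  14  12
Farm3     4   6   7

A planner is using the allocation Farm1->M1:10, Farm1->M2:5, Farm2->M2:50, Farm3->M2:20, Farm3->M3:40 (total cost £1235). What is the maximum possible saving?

120

Current plan cost = 10·7 + 5·13 + 50·14 + 20·6 + 40·7 = £1235.
Optimal plan:
  Farm1→M2: 15 × £13 = £195
  Farm2→M1: 10 × £8 = £80
  Farm2→M3: 40 × £12 = £480
  Farm3→M2: 60 × £6 = £360
Optimal cost = £1115.
Saving = 1235 − 1115 = £120.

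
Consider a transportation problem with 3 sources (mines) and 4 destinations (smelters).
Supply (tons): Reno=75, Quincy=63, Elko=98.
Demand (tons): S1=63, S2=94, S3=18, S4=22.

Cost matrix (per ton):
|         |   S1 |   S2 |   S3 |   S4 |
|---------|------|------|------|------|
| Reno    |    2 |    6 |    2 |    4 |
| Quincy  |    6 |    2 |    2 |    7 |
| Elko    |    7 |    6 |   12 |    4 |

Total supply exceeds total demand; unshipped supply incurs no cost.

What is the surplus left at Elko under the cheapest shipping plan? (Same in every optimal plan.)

Minimum-cost shipments:
  Reno to S1: 63 × 2 = 126
  Reno to S3: 12 × 2 = 24
  Quincy to S2: 57 × 2 = 114
  Quincy to S3: 6 × 2 = 12
  Elko to S2: 37 × 6 = 222
  Elko to S4: 22 × 4 = 88
Total cost = 586.
Elko ships 59 of its 98, leaving 39.

39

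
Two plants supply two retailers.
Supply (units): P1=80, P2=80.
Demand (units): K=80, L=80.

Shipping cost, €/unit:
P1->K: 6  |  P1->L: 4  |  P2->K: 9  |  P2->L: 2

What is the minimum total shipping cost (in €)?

A cheapest plan:
  P1 to K: 80 units
  P2 to L: 80 units
Total cost = €640.

640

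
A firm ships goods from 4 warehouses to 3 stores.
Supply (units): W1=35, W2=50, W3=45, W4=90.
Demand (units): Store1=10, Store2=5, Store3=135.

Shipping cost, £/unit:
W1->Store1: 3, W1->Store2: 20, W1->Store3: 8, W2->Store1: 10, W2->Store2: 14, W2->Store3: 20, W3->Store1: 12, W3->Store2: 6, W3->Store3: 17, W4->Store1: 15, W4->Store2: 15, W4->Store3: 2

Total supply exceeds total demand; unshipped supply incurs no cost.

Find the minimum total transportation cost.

An optimal shipping plan:
  W1→Store3: 35 × £8 = £280
  W2→Store1: 10 × £10 = £100
  W3→Store2: 5 × £6 = £30
  W3→Store3: 10 × £17 = £170
  W4→Store3: 90 × £2 = £180
Total = 280 + 100 + 30 + 170 + 180 = £760.

760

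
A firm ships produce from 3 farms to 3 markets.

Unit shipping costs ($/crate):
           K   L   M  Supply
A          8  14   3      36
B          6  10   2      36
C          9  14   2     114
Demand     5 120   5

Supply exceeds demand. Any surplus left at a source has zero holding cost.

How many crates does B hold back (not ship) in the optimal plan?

0

An optimal plan:
  A–K: 5 × $8 = $40
  A–L: 31 × $14 = $434
  B–L: 36 × $10 = $360
  C–L: 53 × $14 = $742
  C–M: 5 × $2 = $10
Total cost = $1586.
B ships 36 of its 36, leaving 0.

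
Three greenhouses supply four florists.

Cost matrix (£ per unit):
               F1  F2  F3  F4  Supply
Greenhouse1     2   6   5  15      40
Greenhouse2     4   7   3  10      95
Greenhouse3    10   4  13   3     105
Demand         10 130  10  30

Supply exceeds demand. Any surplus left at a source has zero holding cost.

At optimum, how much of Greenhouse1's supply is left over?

An optimal plan:
  Greenhouse1 to F1: 10 bunches
  Greenhouse1 to F2: 30 bunches
  Greenhouse2 to F2: 25 bunches
  Greenhouse2 to F3: 10 bunches
  Greenhouse3 to F2: 75 bunches
  Greenhouse3 to F4: 30 bunches
Total cost = £795.
Greenhouse1 ships 40 of its 40, leaving 0.

0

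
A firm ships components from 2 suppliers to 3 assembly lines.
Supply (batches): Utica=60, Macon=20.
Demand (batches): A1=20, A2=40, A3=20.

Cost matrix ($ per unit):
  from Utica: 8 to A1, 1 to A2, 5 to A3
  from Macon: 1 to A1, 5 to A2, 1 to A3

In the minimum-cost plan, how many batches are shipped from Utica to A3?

20

The minimum-cost plan:
  Utica->A2: 40 × $1 = $40
  Utica->A3: 20 × $5 = $100
  Macon->A1: 20 × $1 = $20
Total cost = $160.
So Utica→A3 carries 20 batches.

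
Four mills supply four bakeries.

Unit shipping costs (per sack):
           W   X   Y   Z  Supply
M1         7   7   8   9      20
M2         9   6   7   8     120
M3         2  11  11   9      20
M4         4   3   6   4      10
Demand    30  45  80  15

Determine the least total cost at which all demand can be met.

1030

Optimal allocation:
  M1–W: 10 × 7 = 70
  M1–X: 10 × 7 = 70
  M2–X: 35 × 6 = 210
  M2–Y: 80 × 7 = 560
  M2–Z: 5 × 8 = 40
  M3–W: 20 × 2 = 40
  M4–Z: 10 × 4 = 40
Total = 70 + 70 + 210 + 560 + 40 + 40 + 40 = 1030.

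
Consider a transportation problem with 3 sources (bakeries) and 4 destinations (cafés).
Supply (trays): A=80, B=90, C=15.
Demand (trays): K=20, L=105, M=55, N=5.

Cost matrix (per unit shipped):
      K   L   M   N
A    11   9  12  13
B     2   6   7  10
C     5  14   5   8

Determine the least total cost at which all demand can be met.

Optimal allocation:
  A–L: 80 × 9 = 720
  B–K: 20 × 2 = 40
  B–L: 25 × 6 = 150
  B–M: 40 × 7 = 280
  B–N: 5 × 10 = 50
  C–M: 15 × 5 = 75
Total = 720 + 40 + 150 + 280 + 50 + 75 = 1315.
(Supply check: A ships 80; B ships 90; C ships 15.)

1315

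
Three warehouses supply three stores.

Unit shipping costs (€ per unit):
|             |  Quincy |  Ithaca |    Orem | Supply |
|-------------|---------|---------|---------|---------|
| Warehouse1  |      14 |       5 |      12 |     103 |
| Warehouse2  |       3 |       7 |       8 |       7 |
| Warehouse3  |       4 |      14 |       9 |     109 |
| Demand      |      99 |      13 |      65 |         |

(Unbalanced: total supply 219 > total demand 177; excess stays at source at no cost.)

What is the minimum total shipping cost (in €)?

An optimal shipping plan:
  Warehouse1 to Ithaca: 13 × €5 = €65
  Warehouse1 to Orem: 48 × €12 = €576
  Warehouse2 to Orem: 7 × €8 = €56
  Warehouse3 to Quincy: 99 × €4 = €396
  Warehouse3 to Orem: 10 × €9 = €90
Total = 65 + 576 + 56 + 396 + 90 = €1183.

1183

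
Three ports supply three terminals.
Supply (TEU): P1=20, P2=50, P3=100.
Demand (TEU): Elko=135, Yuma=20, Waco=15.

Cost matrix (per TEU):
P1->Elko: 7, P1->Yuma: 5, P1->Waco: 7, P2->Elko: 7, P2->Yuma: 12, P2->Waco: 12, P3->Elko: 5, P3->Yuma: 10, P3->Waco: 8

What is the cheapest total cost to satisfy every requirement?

995

A cheapest plan:
  P1–Yuma: 20 × 5 = 100
  P2–Elko: 50 × 7 = 350
  P3–Elko: 85 × 5 = 425
  P3–Waco: 15 × 8 = 120
Total = 100 + 350 + 425 + 120 = 995.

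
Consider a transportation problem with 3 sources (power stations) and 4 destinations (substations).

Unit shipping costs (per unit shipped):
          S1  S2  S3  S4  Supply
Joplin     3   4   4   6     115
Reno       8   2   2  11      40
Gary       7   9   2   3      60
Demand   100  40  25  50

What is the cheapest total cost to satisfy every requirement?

Optimal allocation:
  Joplin->S1: 100 × 3 = 300
  Joplin->S2: 15 × 4 = 60
  Reno->S2: 25 × 2 = 50
  Reno->S3: 15 × 2 = 30
  Gary->S3: 10 × 2 = 20
  Gary->S4: 50 × 3 = 150
Total = 300 + 60 + 50 + 30 + 20 + 150 = 610.
(Supply check: Joplin ships 115; Reno ships 40; Gary ships 60.)

610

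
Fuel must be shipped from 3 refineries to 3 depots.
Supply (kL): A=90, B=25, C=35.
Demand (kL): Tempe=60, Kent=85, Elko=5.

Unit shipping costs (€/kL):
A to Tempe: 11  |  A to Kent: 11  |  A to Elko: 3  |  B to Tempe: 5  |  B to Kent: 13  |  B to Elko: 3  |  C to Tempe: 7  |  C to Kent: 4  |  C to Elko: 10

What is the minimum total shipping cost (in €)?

1215

A cheapest plan:
  A→Tempe: 35 × €11 = €385
  A→Kent: 50 × €11 = €550
  A→Elko: 5 × €3 = €15
  B→Tempe: 25 × €5 = €125
  C→Kent: 35 × €4 = €140
Total = 385 + 550 + 15 + 125 + 140 = €1215.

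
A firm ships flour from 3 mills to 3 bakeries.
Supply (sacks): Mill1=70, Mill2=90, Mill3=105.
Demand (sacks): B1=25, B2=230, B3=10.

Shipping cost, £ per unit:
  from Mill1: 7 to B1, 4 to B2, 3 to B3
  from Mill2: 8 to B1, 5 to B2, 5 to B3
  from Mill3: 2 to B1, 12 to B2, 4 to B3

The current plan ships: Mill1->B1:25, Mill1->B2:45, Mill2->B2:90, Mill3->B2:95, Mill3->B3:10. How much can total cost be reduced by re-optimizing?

Current plan cost = 25·7 + 45·4 + 90·5 + 95·12 + 10·4 = £1985.
Optimal plan:
  Mill1 to B2: 70 × £4 = £280
  Mill2 to B2: 90 × £5 = £450
  Mill3 to B1: 25 × £2 = £50
  Mill3 to B2: 70 × £12 = £840
  Mill3 to B3: 10 × £4 = £40
Optimal cost = £1660.
Saving = 1985 − 1660 = £325.

325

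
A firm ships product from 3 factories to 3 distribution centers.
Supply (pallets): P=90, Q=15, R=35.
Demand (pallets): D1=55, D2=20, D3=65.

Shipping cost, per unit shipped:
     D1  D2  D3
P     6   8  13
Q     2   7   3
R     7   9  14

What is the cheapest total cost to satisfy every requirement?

1220

A cheapest plan:
  P–D1: 20 × 6 = 120
  P–D2: 20 × 8 = 160
  P–D3: 50 × 13 = 650
  Q–D3: 15 × 3 = 45
  R–D1: 35 × 7 = 245
Total = 120 + 160 + 650 + 45 + 245 = 1220.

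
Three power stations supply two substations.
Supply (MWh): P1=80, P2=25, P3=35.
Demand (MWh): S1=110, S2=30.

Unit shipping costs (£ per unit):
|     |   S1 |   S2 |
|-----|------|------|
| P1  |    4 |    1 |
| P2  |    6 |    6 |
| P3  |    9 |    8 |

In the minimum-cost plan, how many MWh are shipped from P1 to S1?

50

The minimum-cost plan:
  P1 to S1: 50 MWh
  P1 to S2: 30 MWh
  P2 to S1: 25 MWh
  P3 to S1: 35 MWh
Total cost = £695.
So P1→S1 carries 50 MWh.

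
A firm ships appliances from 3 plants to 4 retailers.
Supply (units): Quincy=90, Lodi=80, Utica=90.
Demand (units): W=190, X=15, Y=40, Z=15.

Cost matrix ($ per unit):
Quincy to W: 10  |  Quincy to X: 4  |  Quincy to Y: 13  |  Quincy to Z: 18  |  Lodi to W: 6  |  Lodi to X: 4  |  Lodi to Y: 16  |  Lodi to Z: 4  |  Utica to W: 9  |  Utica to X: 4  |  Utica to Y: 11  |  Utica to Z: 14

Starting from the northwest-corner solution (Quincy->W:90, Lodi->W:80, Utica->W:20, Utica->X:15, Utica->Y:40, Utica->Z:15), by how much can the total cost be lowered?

120

Current plan cost = 90·10 + 80·6 + 20·9 + 15·4 + 40·11 + 15·14 = $2270.
Optimal plan:
  Quincy->W: 75 × $10 = $750
  Quincy->X: 15 × $4 = $60
  Lodi->W: 65 × $6 = $390
  Lodi->Z: 15 × $4 = $60
  Utica->W: 50 × $9 = $450
  Utica->Y: 40 × $11 = $440
Optimal cost = $2150.
Saving = 2270 − 2150 = $120.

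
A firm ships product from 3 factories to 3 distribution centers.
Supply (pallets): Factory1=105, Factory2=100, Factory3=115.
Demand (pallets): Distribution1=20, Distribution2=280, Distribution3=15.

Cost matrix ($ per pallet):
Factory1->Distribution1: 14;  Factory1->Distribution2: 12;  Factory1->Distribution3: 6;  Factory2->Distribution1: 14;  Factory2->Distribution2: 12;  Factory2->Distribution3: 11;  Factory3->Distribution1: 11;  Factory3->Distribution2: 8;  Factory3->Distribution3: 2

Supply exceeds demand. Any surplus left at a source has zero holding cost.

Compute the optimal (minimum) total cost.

3270

One minimum-cost allocation:
  Factory1->Distribution2: 105 × $12 = $1260
  Factory2->Distribution1: 20 × $14 = $280
  Factory2->Distribution2: 75 × $12 = $900
  Factory3->Distribution2: 100 × $8 = $800
  Factory3->Distribution3: 15 × $2 = $30
Total = 1260 + 280 + 900 + 800 + 30 = $3270.
(Supply check: Factory1 ships 105; Factory2 ships 95; Factory3 ships 115.)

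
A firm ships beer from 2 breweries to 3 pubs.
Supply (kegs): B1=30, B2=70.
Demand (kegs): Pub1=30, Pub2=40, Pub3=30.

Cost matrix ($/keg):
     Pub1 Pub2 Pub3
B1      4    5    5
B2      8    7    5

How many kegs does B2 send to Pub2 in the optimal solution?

Optimal shipments:
  B1–Pub1: 30 × $4 = $120
  B2–Pub2: 40 × $7 = $280
  B2–Pub3: 30 × $5 = $150
Total cost = $550.
So B2→Pub2 carries 40 kegs.

40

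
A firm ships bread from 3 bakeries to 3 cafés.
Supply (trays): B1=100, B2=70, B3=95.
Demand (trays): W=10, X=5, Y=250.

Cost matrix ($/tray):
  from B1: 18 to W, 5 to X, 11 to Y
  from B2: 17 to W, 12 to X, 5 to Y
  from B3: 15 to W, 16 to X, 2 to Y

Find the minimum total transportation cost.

1680

An optimal shipping plan:
  B1 to W: 10 × $18 = $180
  B1 to X: 5 × $5 = $25
  B1 to Y: 85 × $11 = $935
  B2 to Y: 70 × $5 = $350
  B3 to Y: 95 × $2 = $190
Total = 180 + 25 + 935 + 350 + 190 = $1680.
(Supply check: B1 ships 100; B2 ships 70; B3 ships 95.)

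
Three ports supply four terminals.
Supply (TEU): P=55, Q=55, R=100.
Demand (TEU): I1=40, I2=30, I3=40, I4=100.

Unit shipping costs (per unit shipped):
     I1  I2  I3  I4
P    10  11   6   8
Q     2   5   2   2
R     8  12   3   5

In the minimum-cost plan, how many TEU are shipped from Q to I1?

40

Solving gives:
  P→I2: 30 × 11 = 330
  P→I4: 25 × 8 = 200
  Q→I1: 40 × 2 = 80
  Q→I4: 15 × 2 = 30
  R→I3: 40 × 3 = 120
  R→I4: 60 × 5 = 300
Total cost = 1060.
So Q→I1 carries 40 TEU.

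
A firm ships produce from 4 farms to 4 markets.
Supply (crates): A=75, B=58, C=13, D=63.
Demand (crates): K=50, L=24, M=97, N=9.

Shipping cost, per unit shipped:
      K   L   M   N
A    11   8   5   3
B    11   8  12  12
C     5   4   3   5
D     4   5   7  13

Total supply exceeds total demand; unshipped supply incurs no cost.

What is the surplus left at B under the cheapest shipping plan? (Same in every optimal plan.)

29

An optimal plan:
  A->M: 66 × 5 = 330
  A->N: 9 × 3 = 27
  B->L: 24 × 8 = 192
  B->M: 5 × 12 = 60
  C->M: 13 × 3 = 39
  D->K: 50 × 4 = 200
  D->M: 13 × 7 = 91
Total cost = 939.
B ships 29 of its 58, leaving 29.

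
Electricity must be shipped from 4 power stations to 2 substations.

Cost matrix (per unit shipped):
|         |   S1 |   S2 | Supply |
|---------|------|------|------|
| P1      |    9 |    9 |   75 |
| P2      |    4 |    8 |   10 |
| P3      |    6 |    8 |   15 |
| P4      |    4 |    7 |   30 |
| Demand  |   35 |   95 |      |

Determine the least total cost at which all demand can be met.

970

One minimum-cost allocation:
  P1–S2: 75 × 9 = 675
  P2–S1: 10 × 4 = 40
  P3–S2: 15 × 8 = 120
  P4–S1: 25 × 4 = 100
  P4–S2: 5 × 7 = 35
Total = 675 + 40 + 120 + 100 + 35 = 970.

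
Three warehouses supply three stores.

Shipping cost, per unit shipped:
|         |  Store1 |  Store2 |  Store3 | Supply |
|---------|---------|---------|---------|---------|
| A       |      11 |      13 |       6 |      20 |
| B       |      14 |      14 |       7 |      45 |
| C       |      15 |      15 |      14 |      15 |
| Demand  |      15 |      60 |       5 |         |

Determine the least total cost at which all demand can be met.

1050

A cheapest plan:
  A→Store1: 15 × 11 = 165
  A→Store2: 5 × 13 = 65
  B→Store2: 40 × 14 = 560
  B→Store3: 5 × 7 = 35
  C→Store2: 15 × 15 = 225
Total = 165 + 65 + 560 + 35 + 225 = 1050.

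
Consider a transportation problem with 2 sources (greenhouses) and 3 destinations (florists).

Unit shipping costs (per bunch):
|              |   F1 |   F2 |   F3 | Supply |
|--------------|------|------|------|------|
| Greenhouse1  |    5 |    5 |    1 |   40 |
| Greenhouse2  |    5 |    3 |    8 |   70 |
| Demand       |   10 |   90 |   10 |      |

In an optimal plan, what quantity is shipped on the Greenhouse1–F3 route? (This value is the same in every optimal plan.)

Optimal shipments:
  Greenhouse1→F1: 10 × 5 = 50
  Greenhouse1→F2: 20 × 5 = 100
  Greenhouse1→F3: 10 × 1 = 10
  Greenhouse2→F2: 70 × 3 = 210
Total cost = 370.
So Greenhouse1→F3 carries 10 bunches.

10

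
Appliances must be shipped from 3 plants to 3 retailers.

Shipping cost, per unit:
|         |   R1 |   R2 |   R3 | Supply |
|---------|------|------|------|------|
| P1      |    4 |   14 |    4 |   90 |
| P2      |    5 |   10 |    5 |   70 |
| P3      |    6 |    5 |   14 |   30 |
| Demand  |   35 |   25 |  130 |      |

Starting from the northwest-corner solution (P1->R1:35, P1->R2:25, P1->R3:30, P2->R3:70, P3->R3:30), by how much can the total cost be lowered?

Current plan cost = 35·4 + 25·14 + 30·4 + 70·5 + 30·14 = 1380.
Optimal plan:
  P1–R3: 90 × 4 = 360
  P2–R1: 30 × 5 = 150
  P2–R3: 40 × 5 = 200
  P3–R1: 5 × 6 = 30
  P3–R2: 25 × 5 = 125
Optimal cost = 865.
Saving = 1380 − 865 = 515.

515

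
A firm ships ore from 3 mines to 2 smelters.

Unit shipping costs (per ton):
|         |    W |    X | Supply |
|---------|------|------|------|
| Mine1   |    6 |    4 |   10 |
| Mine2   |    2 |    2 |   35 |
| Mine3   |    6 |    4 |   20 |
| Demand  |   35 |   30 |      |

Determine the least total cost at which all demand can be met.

An optimal shipping plan:
  Mine1->X: 10 × 4 = 40
  Mine2->W: 35 × 2 = 70
  Mine3->X: 20 × 4 = 80
Total = 40 + 70 + 80 = 190.

190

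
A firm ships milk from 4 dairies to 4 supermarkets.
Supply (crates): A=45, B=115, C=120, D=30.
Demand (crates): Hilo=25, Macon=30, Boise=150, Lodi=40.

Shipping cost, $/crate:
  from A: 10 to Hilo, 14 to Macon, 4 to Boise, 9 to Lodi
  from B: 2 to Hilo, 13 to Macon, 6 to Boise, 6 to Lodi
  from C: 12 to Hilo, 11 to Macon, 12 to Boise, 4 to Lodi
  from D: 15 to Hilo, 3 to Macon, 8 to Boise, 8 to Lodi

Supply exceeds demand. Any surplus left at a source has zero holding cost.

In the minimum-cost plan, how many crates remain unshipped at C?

65

Minimum-cost shipments:
  A–Boise: 45 × $4 = $180
  B–Hilo: 25 × $2 = $50
  B–Boise: 90 × $6 = $540
  C–Boise: 15 × $12 = $180
  C–Lodi: 40 × $4 = $160
  D–Macon: 30 × $3 = $90
Total cost = $1200.
C ships 55 of its 120, leaving 65.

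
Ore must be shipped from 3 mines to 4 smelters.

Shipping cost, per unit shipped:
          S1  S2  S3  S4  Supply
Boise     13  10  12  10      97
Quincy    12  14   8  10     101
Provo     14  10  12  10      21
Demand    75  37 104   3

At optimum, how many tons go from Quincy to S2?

0

The minimum-cost plan:
  Boise->S1: 75 × 13 = 975
  Boise->S2: 22 × 10 = 220
  Quincy->S3: 101 × 8 = 808
  Provo->S2: 15 × 10 = 150
  Provo->S3: 3 × 12 = 36
  Provo->S4: 3 × 10 = 30
Total cost = 2219.
The route Quincy→S2 is not used.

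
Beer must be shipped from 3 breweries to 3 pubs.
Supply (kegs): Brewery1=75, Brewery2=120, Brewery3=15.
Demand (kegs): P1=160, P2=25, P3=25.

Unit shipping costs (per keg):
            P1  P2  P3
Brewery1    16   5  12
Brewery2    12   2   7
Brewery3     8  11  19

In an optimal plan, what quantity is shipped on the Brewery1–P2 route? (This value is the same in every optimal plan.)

Solving gives:
  Brewery1 to P1: 50 × 16 = 800
  Brewery1 to P2: 25 × 5 = 125
  Brewery2 to P1: 95 × 12 = 1140
  Brewery2 to P3: 25 × 7 = 175
  Brewery3 to P1: 15 × 8 = 120
Total cost = 2360.
So Brewery1→P2 carries 25 kegs.

25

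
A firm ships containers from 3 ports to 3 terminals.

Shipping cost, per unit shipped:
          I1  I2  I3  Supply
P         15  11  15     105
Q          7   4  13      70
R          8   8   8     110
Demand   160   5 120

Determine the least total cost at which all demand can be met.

2925

Optimal allocation:
  P to I2: 5 TEU
  P to I3: 100 TEU
  Q to I1: 70 TEU
  R to I1: 90 TEU
  R to I3: 20 TEU
Total cost = 2925.
(Supply check: P ships 105; Q ships 70; R ships 110.)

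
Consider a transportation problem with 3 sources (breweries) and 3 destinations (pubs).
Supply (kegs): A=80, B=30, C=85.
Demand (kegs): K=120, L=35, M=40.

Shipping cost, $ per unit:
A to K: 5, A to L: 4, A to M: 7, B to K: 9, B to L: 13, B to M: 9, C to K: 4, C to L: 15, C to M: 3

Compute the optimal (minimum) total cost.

935

A cheapest plan:
  A→K: 45 × $5 = $225
  A→L: 35 × $4 = $140
  B→K: 30 × $9 = $270
  C→K: 45 × $4 = $180
  C→M: 40 × $3 = $120
Total = 225 + 140 + 270 + 180 + 120 = $935.
(Supply check: A ships 80; B ships 30; C ships 85.)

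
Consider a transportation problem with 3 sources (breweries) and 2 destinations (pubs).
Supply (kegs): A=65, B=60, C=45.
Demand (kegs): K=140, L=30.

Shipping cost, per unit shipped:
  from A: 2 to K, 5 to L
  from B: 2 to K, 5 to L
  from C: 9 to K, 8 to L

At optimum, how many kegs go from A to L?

The minimum-cost plan:
  A–K: 65 × 2 = 130
  B–K: 60 × 2 = 120
  C–K: 15 × 9 = 135
  C–L: 30 × 8 = 240
Total cost = 625.
The route A→L is not used.

0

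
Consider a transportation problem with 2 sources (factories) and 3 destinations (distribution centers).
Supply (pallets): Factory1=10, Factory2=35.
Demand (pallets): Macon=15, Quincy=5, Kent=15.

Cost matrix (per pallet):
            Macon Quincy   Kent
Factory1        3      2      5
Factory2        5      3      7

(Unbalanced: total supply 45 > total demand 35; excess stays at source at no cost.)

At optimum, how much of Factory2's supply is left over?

10

An optimal plan:
  Factory1→Macon: 10 × 3 = 30
  Factory2→Macon: 5 × 5 = 25
  Factory2→Quincy: 5 × 3 = 15
  Factory2→Kent: 15 × 7 = 105
Total cost = 175.
Factory2 ships 25 of its 35, leaving 10.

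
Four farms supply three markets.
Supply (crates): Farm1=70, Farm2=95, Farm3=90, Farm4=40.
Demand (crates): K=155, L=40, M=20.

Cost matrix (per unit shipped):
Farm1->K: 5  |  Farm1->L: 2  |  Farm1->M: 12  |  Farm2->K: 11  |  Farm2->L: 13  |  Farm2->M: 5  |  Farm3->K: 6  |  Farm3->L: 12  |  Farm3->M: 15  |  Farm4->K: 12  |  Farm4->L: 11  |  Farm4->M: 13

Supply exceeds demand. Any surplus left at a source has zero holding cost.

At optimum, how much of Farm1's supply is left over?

An optimal plan:
  Farm1–K: 30 × 5 = 150
  Farm1–L: 40 × 2 = 80
  Farm2–K: 35 × 11 = 385
  Farm2–M: 20 × 5 = 100
  Farm3–K: 90 × 6 = 540
Total cost = 1255.
Farm1 ships 70 of its 70, leaving 0.

0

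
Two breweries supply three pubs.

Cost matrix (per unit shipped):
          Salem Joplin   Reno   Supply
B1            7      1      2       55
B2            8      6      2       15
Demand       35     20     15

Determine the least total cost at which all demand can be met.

295

A cheapest plan:
  B1–Salem: 35 × 7 = 245
  B1–Joplin: 20 × 1 = 20
  B2–Reno: 15 × 2 = 30
Total = 245 + 20 + 30 = 295.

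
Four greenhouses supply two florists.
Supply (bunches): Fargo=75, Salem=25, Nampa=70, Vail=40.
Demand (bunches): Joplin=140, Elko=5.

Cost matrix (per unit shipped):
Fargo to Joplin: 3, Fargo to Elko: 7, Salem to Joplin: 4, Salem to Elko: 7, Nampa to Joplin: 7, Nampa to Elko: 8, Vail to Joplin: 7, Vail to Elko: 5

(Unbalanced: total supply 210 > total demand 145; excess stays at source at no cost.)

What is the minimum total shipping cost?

One minimum-cost allocation:
  Fargo–Joplin: 75 × 3 = 225
  Salem–Joplin: 25 × 4 = 100
  Nampa–Joplin: 40 × 7 = 280
  Vail–Elko: 5 × 5 = 25
Total = 225 + 100 + 280 + 25 = 630.

630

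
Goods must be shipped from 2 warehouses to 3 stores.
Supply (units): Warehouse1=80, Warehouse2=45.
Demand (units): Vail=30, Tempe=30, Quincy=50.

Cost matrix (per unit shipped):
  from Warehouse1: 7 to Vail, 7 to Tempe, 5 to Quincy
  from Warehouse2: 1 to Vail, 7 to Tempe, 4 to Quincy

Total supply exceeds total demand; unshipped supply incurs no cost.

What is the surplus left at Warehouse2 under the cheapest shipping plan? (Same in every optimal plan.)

An optimal plan:
  Warehouse1–Tempe: 30 × 7 = 210
  Warehouse1–Quincy: 35 × 5 = 175
  Warehouse2–Vail: 30 × 1 = 30
  Warehouse2–Quincy: 15 × 4 = 60
Total cost = 475.
Warehouse2 ships 45 of its 45, leaving 0.

0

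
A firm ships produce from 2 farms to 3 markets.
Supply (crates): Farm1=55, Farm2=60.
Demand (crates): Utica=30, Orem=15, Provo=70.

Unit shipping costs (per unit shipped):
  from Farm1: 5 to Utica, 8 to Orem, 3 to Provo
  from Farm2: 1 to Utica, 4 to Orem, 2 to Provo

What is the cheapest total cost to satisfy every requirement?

One minimum-cost allocation:
  Farm1->Provo: 55 × 3 = 165
  Farm2->Utica: 30 × 1 = 30
  Farm2->Orem: 15 × 4 = 60
  Farm2->Provo: 15 × 2 = 30
Total = 165 + 30 + 60 + 30 = 285.

285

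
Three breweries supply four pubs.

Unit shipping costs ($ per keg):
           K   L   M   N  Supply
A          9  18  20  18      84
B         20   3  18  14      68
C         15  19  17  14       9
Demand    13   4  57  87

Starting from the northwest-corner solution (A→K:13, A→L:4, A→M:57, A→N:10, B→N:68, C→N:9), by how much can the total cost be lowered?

44

Current plan cost = 13·9 + 4·18 + 57·20 + 10·18 + 68·14 + 9·14 = $2587.
Optimal plan:
  A–K: 13 × $9 = $117
  A–M: 57 × $20 = $1140
  A–N: 14 × $18 = $252
  B–L: 4 × $3 = $12
  B–N: 64 × $14 = $896
  C–N: 9 × $14 = $126
Optimal cost = $2543.
Saving = 2587 − 2543 = $44.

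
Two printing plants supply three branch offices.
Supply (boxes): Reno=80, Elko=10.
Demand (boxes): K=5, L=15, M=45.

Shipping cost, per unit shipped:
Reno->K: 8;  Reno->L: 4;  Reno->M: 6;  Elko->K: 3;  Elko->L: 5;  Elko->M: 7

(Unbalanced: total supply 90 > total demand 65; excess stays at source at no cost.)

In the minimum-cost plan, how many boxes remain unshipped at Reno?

An optimal plan:
  Reno to L: 15 × 4 = 60
  Reno to M: 45 × 6 = 270
  Elko to K: 5 × 3 = 15
Total cost = 345.
Reno ships 60 of its 80, leaving 20.

20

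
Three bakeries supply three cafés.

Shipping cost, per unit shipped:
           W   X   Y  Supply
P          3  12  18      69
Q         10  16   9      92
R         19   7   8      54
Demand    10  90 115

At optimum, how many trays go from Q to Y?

Solving gives:
  P->W: 10 × 3 = 30
  P->X: 59 × 12 = 708
  Q->Y: 92 × 9 = 828
  R->X: 31 × 7 = 217
  R->Y: 23 × 8 = 184
Total cost = 1967.
So Q→Y carries 92 trays.

92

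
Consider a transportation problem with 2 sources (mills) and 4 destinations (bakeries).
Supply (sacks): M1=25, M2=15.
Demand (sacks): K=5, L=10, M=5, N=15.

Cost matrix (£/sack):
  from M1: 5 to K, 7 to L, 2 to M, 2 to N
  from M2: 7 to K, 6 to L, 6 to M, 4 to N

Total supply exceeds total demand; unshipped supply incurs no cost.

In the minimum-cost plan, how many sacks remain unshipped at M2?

5

An optimal plan:
  M1→K: 5 × £5 = £25
  M1→M: 5 × £2 = £10
  M1→N: 15 × £2 = £30
  M2→L: 10 × £6 = £60
Total cost = £125.
M2 ships 10 of its 15, leaving 5.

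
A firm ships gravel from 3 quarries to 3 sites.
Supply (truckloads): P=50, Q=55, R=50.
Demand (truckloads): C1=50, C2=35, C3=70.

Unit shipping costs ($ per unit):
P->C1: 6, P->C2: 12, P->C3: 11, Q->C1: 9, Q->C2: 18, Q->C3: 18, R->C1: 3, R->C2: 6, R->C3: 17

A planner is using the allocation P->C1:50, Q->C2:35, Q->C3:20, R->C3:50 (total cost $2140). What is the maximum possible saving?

Current plan cost = 50·6 + 35·18 + 20·18 + 50·17 = $2140.
Optimal plan:
  P->C3: 50 × $11 = $550
  Q->C1: 35 × $9 = $315
  Q->C3: 20 × $18 = $360
  R->C1: 15 × $3 = $45
  R->C2: 35 × $6 = $210
Optimal cost = $1480.
Saving = 2140 − 1480 = $660.

660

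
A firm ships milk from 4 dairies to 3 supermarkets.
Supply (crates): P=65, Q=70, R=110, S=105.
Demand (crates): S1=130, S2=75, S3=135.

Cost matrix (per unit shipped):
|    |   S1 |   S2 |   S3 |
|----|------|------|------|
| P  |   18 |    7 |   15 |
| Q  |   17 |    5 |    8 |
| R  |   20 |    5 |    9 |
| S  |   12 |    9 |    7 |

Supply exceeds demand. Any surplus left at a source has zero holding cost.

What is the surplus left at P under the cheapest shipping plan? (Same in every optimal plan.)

An optimal plan:
  P→S1: 25 × 18 = 450
  P→S2: 30 × 7 = 210
  Q→S3: 70 × 8 = 560
  R→S2: 45 × 5 = 225
  R→S3: 65 × 9 = 585
  S→S1: 105 × 12 = 1260
Total cost = 3290.
P ships 55 of its 65, leaving 10.

10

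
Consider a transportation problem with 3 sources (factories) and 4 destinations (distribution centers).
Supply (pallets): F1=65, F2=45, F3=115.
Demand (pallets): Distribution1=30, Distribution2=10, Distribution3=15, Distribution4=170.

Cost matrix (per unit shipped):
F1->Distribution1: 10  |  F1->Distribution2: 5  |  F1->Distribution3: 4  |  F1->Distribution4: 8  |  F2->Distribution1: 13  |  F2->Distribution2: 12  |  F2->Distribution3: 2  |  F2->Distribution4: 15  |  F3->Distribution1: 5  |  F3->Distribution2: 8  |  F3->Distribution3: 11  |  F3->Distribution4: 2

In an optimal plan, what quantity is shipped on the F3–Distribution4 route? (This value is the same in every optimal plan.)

The minimum-cost plan:
  F1->Distribution2: 10 × 5 = 50
  F1->Distribution4: 55 × 8 = 440
  F2->Distribution1: 30 × 13 = 390
  F2->Distribution3: 15 × 2 = 30
  F3->Distribution4: 115 × 2 = 230
Total cost = 1140.
So F3→Distribution4 carries 115 pallets.

115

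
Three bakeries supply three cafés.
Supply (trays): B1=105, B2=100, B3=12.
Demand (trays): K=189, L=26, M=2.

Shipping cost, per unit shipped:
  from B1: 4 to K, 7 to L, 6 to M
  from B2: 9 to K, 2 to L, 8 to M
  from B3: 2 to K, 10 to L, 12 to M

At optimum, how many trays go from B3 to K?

The minimum-cost plan:
  B1–K: 105 × 4 = 420
  B2–K: 72 × 9 = 648
  B2–L: 26 × 2 = 52
  B2–M: 2 × 8 = 16
  B3–K: 12 × 2 = 24
Total cost = 1160.
So B3→K carries 12 trays.

12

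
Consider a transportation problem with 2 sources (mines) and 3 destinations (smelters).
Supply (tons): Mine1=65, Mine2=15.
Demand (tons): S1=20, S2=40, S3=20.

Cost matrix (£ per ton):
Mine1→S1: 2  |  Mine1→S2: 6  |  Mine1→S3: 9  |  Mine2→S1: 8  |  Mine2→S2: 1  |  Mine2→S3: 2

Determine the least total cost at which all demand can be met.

One minimum-cost allocation:
  Mine1 to S1: 20 × £2 = £40
  Mine1 to S2: 40 × £6 = £240
  Mine1 to S3: 5 × £9 = £45
  Mine2 to S3: 15 × £2 = £30
Total = 40 + 240 + 45 + 30 = £355.
(Supply check: Mine1 ships 65; Mine2 ships 15.)

355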